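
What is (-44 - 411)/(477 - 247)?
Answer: -91/46 ≈ -1.9783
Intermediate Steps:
(-44 - 411)/(477 - 247) = -455/230 = -455*1/230 = -91/46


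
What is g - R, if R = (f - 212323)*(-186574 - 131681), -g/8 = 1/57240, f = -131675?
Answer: -783322842370951/7155 ≈ -1.0948e+11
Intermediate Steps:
g = -1/7155 (g = -8/57240 = -8*1/57240 = -1/7155 ≈ -0.00013976)
R = 109479083490 (R = (-131675 - 212323)*(-186574 - 131681) = -343998*(-318255) = 109479083490)
g - R = -1/7155 - 1*109479083490 = -1/7155 - 109479083490 = -783322842370951/7155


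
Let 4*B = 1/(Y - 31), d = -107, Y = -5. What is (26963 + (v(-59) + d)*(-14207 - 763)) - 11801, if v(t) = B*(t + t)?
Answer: 19256219/12 ≈ 1.6047e+6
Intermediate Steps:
B = -1/144 (B = 1/(4*(-5 - 31)) = (1/4)/(-36) = (1/4)*(-1/36) = -1/144 ≈ -0.0069444)
v(t) = -t/72 (v(t) = -(t + t)/144 = -t/72)
(26963 + (v(-59) + d)*(-14207 - 763)) - 11801 = (26963 + (-1/72*(-59) - 107)*(-14207 - 763)) - 11801 = (26963 + (59/72 - 107)*(-14970)) - 11801 = (26963 - 7645/72*(-14970)) - 11801 = (26963 + 19074275/12) - 11801 = 19397831/12 - 11801 = 19256219/12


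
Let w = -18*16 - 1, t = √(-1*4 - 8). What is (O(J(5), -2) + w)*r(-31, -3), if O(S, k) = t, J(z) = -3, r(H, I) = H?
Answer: 8959 - 62*I*√3 ≈ 8959.0 - 107.39*I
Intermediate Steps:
t = 2*I*√3 (t = √(-4 - 8) = √(-12) = 2*I*√3 ≈ 3.4641*I)
O(S, k) = 2*I*√3
w = -289 (w = -288 - 1 = -289)
(O(J(5), -2) + w)*r(-31, -3) = (2*I*√3 - 289)*(-31) = (-289 + 2*I*√3)*(-31) = 8959 - 62*I*√3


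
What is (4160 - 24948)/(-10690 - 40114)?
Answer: 5197/12701 ≈ 0.40918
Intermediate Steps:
(4160 - 24948)/(-10690 - 40114) = -20788/(-50804) = -20788*(-1/50804) = 5197/12701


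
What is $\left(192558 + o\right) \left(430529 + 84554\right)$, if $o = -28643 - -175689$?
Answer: $174924247132$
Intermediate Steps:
$o = 147046$ ($o = -28643 + 175689 = 147046$)
$\left(192558 + o\right) \left(430529 + 84554\right) = \left(192558 + 147046\right) \left(430529 + 84554\right) = 339604 \cdot 515083 = 174924247132$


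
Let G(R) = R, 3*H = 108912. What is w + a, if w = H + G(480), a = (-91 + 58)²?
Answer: 37873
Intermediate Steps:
H = 36304 (H = (⅓)*108912 = 36304)
a = 1089 (a = (-33)² = 1089)
w = 36784 (w = 36304 + 480 = 36784)
w + a = 36784 + 1089 = 37873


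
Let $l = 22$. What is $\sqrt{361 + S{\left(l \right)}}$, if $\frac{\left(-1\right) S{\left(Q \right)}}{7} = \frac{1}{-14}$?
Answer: $\frac{\sqrt{1446}}{2} \approx 19.013$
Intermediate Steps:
$S{\left(Q \right)} = \frac{1}{2}$ ($S{\left(Q \right)} = - \frac{7}{-14} = \left(-7\right) \left(- \frac{1}{14}\right) = \frac{1}{2}$)
$\sqrt{361 + S{\left(l \right)}} = \sqrt{361 + \frac{1}{2}} = \sqrt{\frac{723}{2}} = \frac{\sqrt{1446}}{2}$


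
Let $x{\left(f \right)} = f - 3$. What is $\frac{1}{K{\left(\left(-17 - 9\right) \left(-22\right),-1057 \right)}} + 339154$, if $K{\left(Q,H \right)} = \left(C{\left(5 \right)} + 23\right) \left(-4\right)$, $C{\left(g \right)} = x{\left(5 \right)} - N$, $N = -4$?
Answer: $\frac{39341863}{116} \approx 3.3915 \cdot 10^{5}$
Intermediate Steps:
$x{\left(f \right)} = -3 + f$
$C{\left(g \right)} = 6$ ($C{\left(g \right)} = \left(-3 + 5\right) - -4 = 2 + 4 = 6$)
$K{\left(Q,H \right)} = -116$ ($K{\left(Q,H \right)} = \left(6 + 23\right) \left(-4\right) = 29 \left(-4\right) = -116$)
$\frac{1}{K{\left(\left(-17 - 9\right) \left(-22\right),-1057 \right)}} + 339154 = \frac{1}{-116} + 339154 = - \frac{1}{116} + 339154 = \frac{39341863}{116}$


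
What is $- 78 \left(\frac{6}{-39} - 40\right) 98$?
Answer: $306936$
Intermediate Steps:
$- 78 \left(\frac{6}{-39} - 40\right) 98 = - 78 \left(6 \left(- \frac{1}{39}\right) - 40\right) 98 = - 78 \left(- \frac{2}{13} - 40\right) 98 = \left(-78\right) \left(- \frac{522}{13}\right) 98 = 3132 \cdot 98 = 306936$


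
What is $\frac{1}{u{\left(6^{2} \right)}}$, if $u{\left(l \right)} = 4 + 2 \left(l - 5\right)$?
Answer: $\frac{1}{66} \approx 0.015152$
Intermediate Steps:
$u{\left(l \right)} = -6 + 2 l$ ($u{\left(l \right)} = 4 + 2 \left(l - 5\right) = 4 + 2 \left(-5 + l\right) = 4 + \left(-10 + 2 l\right) = -6 + 2 l$)
$\frac{1}{u{\left(6^{2} \right)}} = \frac{1}{-6 + 2 \cdot 6^{2}} = \frac{1}{-6 + 2 \cdot 36} = \frac{1}{-6 + 72} = \frac{1}{66}$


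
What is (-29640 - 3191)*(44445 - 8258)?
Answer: -1188055397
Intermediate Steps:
(-29640 - 3191)*(44445 - 8258) = -32831*36187 = -1188055397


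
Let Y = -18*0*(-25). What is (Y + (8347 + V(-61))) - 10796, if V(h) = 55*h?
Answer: -5804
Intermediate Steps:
Y = 0 (Y = 0*(-25) = 0)
(Y + (8347 + V(-61))) - 10796 = (0 + (8347 + 55*(-61))) - 10796 = (0 + (8347 - 3355)) - 10796 = (0 + 4992) - 10796 = 4992 - 10796 = -5804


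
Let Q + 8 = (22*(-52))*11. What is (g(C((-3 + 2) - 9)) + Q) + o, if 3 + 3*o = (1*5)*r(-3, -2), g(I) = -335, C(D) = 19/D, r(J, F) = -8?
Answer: -38824/3 ≈ -12941.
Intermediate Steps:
Q = -12592 (Q = -8 + (22*(-52))*11 = -8 - 1144*11 = -8 - 12584 = -12592)
o = -43/3 (o = -1 + ((1*5)*(-8))/3 = -1 + (5*(-8))/3 = -1 + (⅓)*(-40) = -1 - 40/3 = -43/3 ≈ -14.333)
(g(C((-3 + 2) - 9)) + Q) + o = (-335 - 12592) - 43/3 = -12927 - 43/3 = -38824/3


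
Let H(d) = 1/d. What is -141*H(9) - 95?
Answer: -332/3 ≈ -110.67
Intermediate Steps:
-141*H(9) - 95 = -141/9 - 95 = -141*⅑ - 95 = -47/3 - 95 = -332/3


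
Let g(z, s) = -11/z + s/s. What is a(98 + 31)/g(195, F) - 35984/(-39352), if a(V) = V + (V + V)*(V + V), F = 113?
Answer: 63973086697/905096 ≈ 70681.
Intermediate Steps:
a(V) = V + 4*V² (a(V) = V + (2*V)*(2*V) = V + 4*V²)
g(z, s) = 1 - 11/z (g(z, s) = -11/z + 1 = 1 - 11/z)
a(98 + 31)/g(195, F) - 35984/(-39352) = ((98 + 31)*(1 + 4*(98 + 31)))/(((-11 + 195)/195)) - 35984/(-39352) = (129*(1 + 4*129))/(((1/195)*184)) - 35984*(-1/39352) = (129*(1 + 516))/(184/195) + 4498/4919 = (129*517)*(195/184) + 4498/4919 = 66693*(195/184) + 4498/4919 = 13005135/184 + 4498/4919 = 63973086697/905096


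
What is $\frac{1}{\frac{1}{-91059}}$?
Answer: $-91059$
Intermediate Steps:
$\frac{1}{\frac{1}{-91059}} = \frac{1}{- \frac{1}{91059}} = -91059$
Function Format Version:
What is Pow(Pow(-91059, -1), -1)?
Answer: -91059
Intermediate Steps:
Pow(Pow(-91059, -1), -1) = Pow(Rational(-1, 91059), -1) = -91059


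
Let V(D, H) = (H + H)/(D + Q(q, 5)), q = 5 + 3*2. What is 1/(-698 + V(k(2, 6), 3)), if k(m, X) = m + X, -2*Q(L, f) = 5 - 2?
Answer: -13/9062 ≈ -0.0014346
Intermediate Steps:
q = 11 (q = 5 + 6 = 11)
Q(L, f) = -3/2 (Q(L, f) = -(5 - 2)/2 = -½*3 = -3/2)
k(m, X) = X + m
V(D, H) = 2*H/(-3/2 + D) (V(D, H) = (H + H)/(D - 3/2) = (2*H)/(-3/2 + D) = 2*H/(-3/2 + D))
1/(-698 + V(k(2, 6), 3)) = 1/(-698 + 4*3/(-3 + 2*(6 + 2))) = 1/(-698 + 4*3/(-3 + 2*8)) = 1/(-698 + 4*3/(-3 + 16)) = 1/(-698 + 4*3/13) = 1/(-698 + 4*3*(1/13)) = 1/(-698 + 12/13) = 1/(-9062/13) = -13/9062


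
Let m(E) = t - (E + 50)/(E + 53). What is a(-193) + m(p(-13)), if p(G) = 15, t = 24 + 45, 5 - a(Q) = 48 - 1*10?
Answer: 2383/68 ≈ 35.044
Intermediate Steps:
a(Q) = -33 (a(Q) = 5 - (48 - 1*10) = 5 - (48 - 10) = 5 - 1*38 = 5 - 38 = -33)
t = 69
m(E) = 69 - (50 + E)/(53 + E) (m(E) = 69 - (E + 50)/(E + 53) = 69 - (50 + E)/(53 + E))
a(-193) + m(p(-13)) = -33 + (3607 + 68*15)/(53 + 15) = -33 + (3607 + 1020)/68 = -33 + (1/68)*4627 = -33 + 4627/68 = 2383/68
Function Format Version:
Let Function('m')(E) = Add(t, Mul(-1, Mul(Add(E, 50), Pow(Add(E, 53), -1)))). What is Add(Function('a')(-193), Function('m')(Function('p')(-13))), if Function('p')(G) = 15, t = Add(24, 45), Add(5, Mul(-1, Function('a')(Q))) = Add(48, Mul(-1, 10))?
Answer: Rational(2383, 68) ≈ 35.044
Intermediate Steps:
Function('a')(Q) = -33 (Function('a')(Q) = Add(5, Mul(-1, Add(48, Mul(-1, 10)))) = Add(5, Mul(-1, Add(48, -10))) = Add(5, Mul(-1, 38)) = Add(5, -38) = -33)
t = 69
Function('m')(E) = Add(69, Mul(-1, Pow(Add(53, E), -1), Add(50, E))) (Function('m')(E) = Add(69, Mul(-1, Mul(Add(E, 50), Pow(Add(E, 53), -1)))) = Add(69, Mul(-1, Mul(Add(50, E), Pow(Add(53, E), -1)))) = Add(69, Mul(-1, Mul(Pow(Add(53, E), -1), Add(50, E)))) = Add(69, Mul(-1, Pow(Add(53, E), -1), Add(50, E))))
Add(Function('a')(-193), Function('m')(Function('p')(-13))) = Add(-33, Mul(Pow(Add(53, 15), -1), Add(3607, Mul(68, 15)))) = Add(-33, Mul(Pow(68, -1), Add(3607, 1020))) = Add(-33, Mul(Rational(1, 68), 4627)) = Add(-33, Rational(4627, 68)) = Rational(2383, 68)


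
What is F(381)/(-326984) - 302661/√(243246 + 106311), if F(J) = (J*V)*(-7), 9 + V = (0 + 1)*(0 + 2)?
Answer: -2667/46712 - 100887*√349557/116519 ≈ -511.97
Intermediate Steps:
V = -7 (V = -9 + (0 + 1)*(0 + 2) = -9 + 1*2 = -9 + 2 = -7)
F(J) = 49*J (F(J) = (J*(-7))*(-7) = -7*J*(-7) = 49*J)
F(381)/(-326984) - 302661/√(243246 + 106311) = (49*381)/(-326984) - 302661/√(243246 + 106311) = 18669*(-1/326984) - 302661*√349557/349557 = -2667/46712 - 100887*√349557/116519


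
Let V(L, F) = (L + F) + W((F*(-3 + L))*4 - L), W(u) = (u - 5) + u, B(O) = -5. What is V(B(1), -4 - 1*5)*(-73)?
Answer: -41391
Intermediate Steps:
W(u) = -5 + 2*u (W(u) = (-5 + u) + u = -5 + 2*u)
V(L, F) = -5 + F - L + 8*F*(-3 + L) (V(L, F) = (L + F) + (-5 + 2*((F*(-3 + L))*4 - L)) = (F + L) + (-5 + 2*(4*F*(-3 + L) - L)) = (F + L) + (-5 + 2*(-L + 4*F*(-3 + L))) = (F + L) + (-5 + (-2*L + 8*F*(-3 + L))) = (F + L) + (-5 - 2*L + 8*F*(-3 + L)) = -5 + F - L + 8*F*(-3 + L))
V(B(1), -4 - 1*5)*(-73) = (-5 - 1*(-5) - 23*(-4 - 1*5) + 8*(-4 - 1*5)*(-5))*(-73) = (-5 + 5 - 23*(-4 - 5) + 8*(-4 - 5)*(-5))*(-73) = (-5 + 5 - 23*(-9) + 8*(-9)*(-5))*(-73) = (-5 + 5 + 207 + 360)*(-73) = 567*(-73) = -41391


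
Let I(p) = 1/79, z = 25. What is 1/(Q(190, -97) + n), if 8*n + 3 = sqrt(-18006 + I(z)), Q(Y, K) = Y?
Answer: 119843/22903038 - 13*I*sqrt(664943)/22903038 ≈ 0.0052326 - 0.00046285*I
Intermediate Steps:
I(p) = 1/79
n = -3/8 + 13*I*sqrt(664943)/632 (n = -3/8 + sqrt(-18006 + 1/79)/8 = -3/8 + sqrt(-1422473/79)/8 = -3/8 + (13*I*sqrt(664943)/79)/8 = -3/8 + 13*I*sqrt(664943)/632 ≈ -0.375 + 16.773*I)
1/(Q(190, -97) + n) = 1/(190 + (-3/8 + 13*I*sqrt(664943)/632)) = 1/(1517/8 + 13*I*sqrt(664943)/632)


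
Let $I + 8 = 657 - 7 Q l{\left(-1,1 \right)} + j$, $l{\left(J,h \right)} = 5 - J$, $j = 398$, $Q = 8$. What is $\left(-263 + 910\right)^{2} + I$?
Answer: $198247$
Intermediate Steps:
$I = -220362$ ($I = -8 + \left(657 \left(-7\right) 8 \left(5 - -1\right) + 398\right) = -8 + \left(657 \left(- 56 \left(5 + 1\right)\right) + 398\right) = -8 + \left(657 \left(\left(-56\right) 6\right) + 398\right) = -8 + \left(657 \left(-336\right) + 398\right) = -8 + \left(-220752 + 398\right) = -8 - 220354 = -220362$)
$\left(-263 + 910\right)^{2} + I = \left(-263 + 910\right)^{2} - 220362 = 647^{2} - 220362 = 418609 - 220362 = 198247$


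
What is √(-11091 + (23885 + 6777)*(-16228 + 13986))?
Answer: I*√68755295 ≈ 8291.9*I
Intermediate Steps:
√(-11091 + (23885 + 6777)*(-16228 + 13986)) = √(-11091 + 30662*(-2242)) = √(-11091 - 68744204) = √(-68755295) = I*√68755295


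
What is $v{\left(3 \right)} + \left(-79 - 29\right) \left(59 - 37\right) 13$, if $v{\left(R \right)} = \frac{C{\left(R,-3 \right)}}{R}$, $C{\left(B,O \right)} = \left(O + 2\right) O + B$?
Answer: $-30886$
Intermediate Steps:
$C{\left(B,O \right)} = B + O \left(2 + O\right)$ ($C{\left(B,O \right)} = \left(2 + O\right) O + B = O \left(2 + O\right) + B = B + O \left(2 + O\right)$)
$v{\left(R \right)} = \frac{3 + R}{R}$ ($v{\left(R \right)} = \frac{R + \left(-3\right)^{2} + 2 \left(-3\right)}{R} = \frac{R + 9 - 6}{R} = \frac{3 + R}{R}$)
$v{\left(3 \right)} + \left(-79 - 29\right) \left(59 - 37\right) 13 = \frac{3 + 3}{3} + \left(-79 - 29\right) \left(59 - 37\right) 13 = \frac{1}{3} \cdot 6 + \left(-108\right) 22 \cdot 13 = 2 - 30888 = -30886$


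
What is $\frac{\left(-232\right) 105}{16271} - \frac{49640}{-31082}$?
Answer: $\frac{25267460}{252867611} \approx 0.099924$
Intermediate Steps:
$\frac{\left(-232\right) 105}{16271} - \frac{49640}{-31082} = \left(-24360\right) \frac{1}{16271} - - \frac{24820}{15541} = - \frac{24360}{16271} + \frac{24820}{15541} = \frac{25267460}{252867611}$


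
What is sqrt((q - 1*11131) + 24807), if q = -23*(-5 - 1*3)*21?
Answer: 2*sqrt(4385) ≈ 132.44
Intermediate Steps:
q = 3864 (q = -23*(-5 - 3)*21 = -23*(-8)*21 = 184*21 = 3864)
sqrt((q - 1*11131) + 24807) = sqrt((3864 - 1*11131) + 24807) = sqrt((3864 - 11131) + 24807) = sqrt(-7267 + 24807) = sqrt(17540) = 2*sqrt(4385)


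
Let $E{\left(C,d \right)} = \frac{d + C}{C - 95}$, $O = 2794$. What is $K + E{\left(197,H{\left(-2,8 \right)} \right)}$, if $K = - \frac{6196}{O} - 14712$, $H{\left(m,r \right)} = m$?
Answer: $- \frac{698805103}{47498} \approx -14712.0$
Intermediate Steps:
$E{\left(C,d \right)} = \frac{C + d}{-95 + C}$
$K = - \frac{20555762}{1397}$ ($K = - \frac{6196}{2794} - 14712 = \left(-6196\right) \frac{1}{2794} - 14712 = - \frac{3098}{1397} - 14712 = - \frac{20555762}{1397} \approx -14714.0$)
$K + E{\left(197,H{\left(-2,8 \right)} \right)} = - \frac{20555762}{1397} + \frac{197 - 2}{-95 + 197} = - \frac{20555762}{1397} + \frac{1}{102} \cdot 195 = - \frac{20555762}{1397} + \frac{65}{34} = - \frac{698805103}{47498}$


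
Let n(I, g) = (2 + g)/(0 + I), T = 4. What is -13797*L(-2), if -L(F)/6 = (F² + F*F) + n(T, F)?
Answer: 662256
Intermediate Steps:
n(I, g) = (2 + g)/I
L(F) = -3 - 12*F² - 3*F/2 (L(F) = -6*((F² + F*F) + (2 + F)/4) = -6*((F² + F²) + (2 + F)/4) = -6*(2*F² + (½ + F/4)) = -6*(½ + 2*F² + F/4) = -3 - 12*F² - 3*F/2)
-13797*L(-2) = -13797*(-3 - 12*(-2)² - 3/2*(-2)) = -13797*(-3 - 12*4 + 3) = -13797*(-3 - 48 + 3) = -13797*(-48) = 662256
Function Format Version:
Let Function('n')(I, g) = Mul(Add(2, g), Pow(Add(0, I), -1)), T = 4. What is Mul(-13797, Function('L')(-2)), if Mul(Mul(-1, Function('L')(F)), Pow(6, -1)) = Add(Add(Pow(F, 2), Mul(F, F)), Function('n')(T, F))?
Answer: 662256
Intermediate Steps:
Function('n')(I, g) = Mul(Pow(I, -1), Add(2, g)) (Function('n')(I, g) = Mul(Add(2, g), Pow(I, -1)) = Mul(Pow(I, -1), Add(2, g)))
Function('L')(F) = Add(-3, Mul(-12, Pow(F, 2)), Mul(Rational(-3, 2), F)) (Function('L')(F) = Mul(-6, Add(Add(Pow(F, 2), Mul(F, F)), Mul(Pow(4, -1), Add(2, F)))) = Mul(-6, Add(Add(Pow(F, 2), Pow(F, 2)), Mul(Rational(1, 4), Add(2, F)))) = Mul(-6, Add(Mul(2, Pow(F, 2)), Add(Rational(1, 2), Mul(Rational(1, 4), F)))) = Mul(-6, Add(Rational(1, 2), Mul(2, Pow(F, 2)), Mul(Rational(1, 4), F))) = Add(-3, Mul(-12, Pow(F, 2)), Mul(Rational(-3, 2), F)))
Mul(-13797, Function('L')(-2)) = Mul(-13797, Add(-3, Mul(-12, Pow(-2, 2)), Mul(Rational(-3, 2), -2))) = Mul(-13797, Add(-3, Mul(-12, 4), 3)) = Mul(-13797, Add(-3, -48, 3)) = Mul(-13797, -48) = 662256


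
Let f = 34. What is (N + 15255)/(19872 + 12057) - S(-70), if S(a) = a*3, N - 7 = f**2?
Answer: 6721508/31929 ≈ 210.51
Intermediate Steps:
N = 1163 (N = 7 + 34**2 = 7 + 1156 = 1163)
S(a) = 3*a
(N + 15255)/(19872 + 12057) - S(-70) = (1163 + 15255)/(19872 + 12057) - 3*(-70) = 16418/31929 - 1*(-210) = 16418*(1/31929) + 210 = 16418/31929 + 210 = 6721508/31929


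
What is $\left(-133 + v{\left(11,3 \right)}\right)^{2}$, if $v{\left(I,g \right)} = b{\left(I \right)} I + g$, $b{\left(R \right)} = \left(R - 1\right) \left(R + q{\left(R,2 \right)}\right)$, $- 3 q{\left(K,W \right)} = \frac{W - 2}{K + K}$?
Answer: $1166400$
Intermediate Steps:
$q{\left(K,W \right)} = - \frac{-2 + W}{6 K}$ ($q{\left(K,W \right)} = - \frac{\left(W - 2\right) \frac{1}{K + K}}{3} = - \frac{\left(-2 + W\right) \frac{1}{2 K}}{3} = - \frac{\frac{1}{2} \frac{1}{K} \left(-2 + W\right)}{3} = - \frac{-2 + W}{6 K}$)
$b{\left(R \right)} = R \left(-1 + R\right)$ ($b{\left(R \right)} = \left(R - 1\right) \left(R + \frac{2 - 2}{6 R}\right) = \left(-1 + R\right) \left(R + \frac{2 - 2}{6 R}\right) = \left(-1 + R\right) \left(R + \frac{1}{6} \frac{1}{R} 0\right) = \left(-1 + R\right) \left(R + 0\right) = \left(-1 + R\right) R = R \left(-1 + R\right)$)
$v{\left(I,g \right)} = g + I^{2} \left(-1 + I\right)$ ($v{\left(I,g \right)} = I \left(-1 + I\right) I + g = I^{2} \left(-1 + I\right) + g = g + I^{2} \left(-1 + I\right)$)
$\left(-133 + v{\left(11,3 \right)}\right)^{2} = \left(-133 + \left(3 + 11^{2} \left(-1 + 11\right)\right)\right)^{2} = \left(-133 + \left(3 + 121 \cdot 10\right)\right)^{2} = \left(-133 + \left(3 + 1210\right)\right)^{2} = \left(-133 + 1213\right)^{2} = 1080^{2} = 1166400$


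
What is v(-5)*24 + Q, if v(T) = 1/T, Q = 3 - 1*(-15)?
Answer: 66/5 ≈ 13.200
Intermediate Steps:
Q = 18 (Q = 3 + 15 = 18)
v(-5)*24 + Q = 24/(-5) + 18 = -⅕*24 + 18 = -24/5 + 18 = 66/5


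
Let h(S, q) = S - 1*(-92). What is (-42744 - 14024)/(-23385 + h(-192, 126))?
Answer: 56768/23485 ≈ 2.4172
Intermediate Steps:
h(S, q) = 92 + S (h(S, q) = S + 92 = 92 + S)
(-42744 - 14024)/(-23385 + h(-192, 126)) = (-42744 - 14024)/(-23385 + (92 - 192)) = -56768/(-23385 - 100) = -56768/(-23485) = -56768*(-1/23485) = 56768/23485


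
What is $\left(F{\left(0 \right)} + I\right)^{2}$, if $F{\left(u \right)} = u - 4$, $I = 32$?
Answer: $784$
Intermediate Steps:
$F{\left(u \right)} = -4 + u$
$\left(F{\left(0 \right)} + I\right)^{2} = \left(\left(-4 + 0\right) + 32\right)^{2} = \left(-4 + 32\right)^{2} = 28^{2} = 784$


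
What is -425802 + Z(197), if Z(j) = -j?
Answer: -425999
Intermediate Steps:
-425802 + Z(197) = -425802 - 1*197 = -425802 - 197 = -425999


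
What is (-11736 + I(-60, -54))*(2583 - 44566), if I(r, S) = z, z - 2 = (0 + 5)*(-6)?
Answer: 493888012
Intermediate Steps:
z = -28 (z = 2 + (0 + 5)*(-6) = 2 + 5*(-6) = 2 - 30 = -28)
I(r, S) = -28
(-11736 + I(-60, -54))*(2583 - 44566) = (-11736 - 28)*(2583 - 44566) = -11764*(-41983) = 493888012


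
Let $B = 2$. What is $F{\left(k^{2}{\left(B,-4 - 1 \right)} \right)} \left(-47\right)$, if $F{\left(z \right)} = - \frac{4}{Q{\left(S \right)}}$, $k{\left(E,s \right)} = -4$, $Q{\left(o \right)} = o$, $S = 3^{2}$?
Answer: $\frac{188}{9} \approx 20.889$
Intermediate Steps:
$S = 9$
$F{\left(z \right)} = - \frac{4}{9}$
$F{\left(k^{2}{\left(B,-4 - 1 \right)} \right)} \left(-47\right) = \left(- \frac{4}{9}\right) \left(-47\right) = \frac{188}{9}$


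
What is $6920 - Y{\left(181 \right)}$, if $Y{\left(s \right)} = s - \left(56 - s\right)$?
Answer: $6614$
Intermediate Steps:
$Y{\left(s \right)} = -56 + 2 s$ ($Y{\left(s \right)} = s + \left(-56 + s\right) = -56 + 2 s$)
$6920 - Y{\left(181 \right)} = 6920 - \left(-56 + 2 \cdot 181\right) = 6920 - \left(-56 + 362\right) = 6920 - 306 = 6614$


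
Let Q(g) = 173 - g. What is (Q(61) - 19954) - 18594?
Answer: -38436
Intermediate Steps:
(Q(61) - 19954) - 18594 = ((173 - 1*61) - 19954) - 18594 = ((173 - 61) - 19954) - 18594 = (112 - 19954) - 18594 = -19842 - 18594 = -38436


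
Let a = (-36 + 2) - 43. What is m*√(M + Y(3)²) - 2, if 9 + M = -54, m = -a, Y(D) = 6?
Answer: -2 + 231*I*√3 ≈ -2.0 + 400.1*I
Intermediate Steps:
a = -77 (a = -34 - 43 = -77)
m = 77 (m = -1*(-77) = 77)
M = -63 (M = -9 - 54 = -63)
m*√(M + Y(3)²) - 2 = 77*√(-63 + 6²) - 2 = 77*√(-63 + 36) - 2 = 77*√(-27) - 2 = 77*(3*I*√3) - 2 = 231*I*√3 - 2 = -2 + 231*I*√3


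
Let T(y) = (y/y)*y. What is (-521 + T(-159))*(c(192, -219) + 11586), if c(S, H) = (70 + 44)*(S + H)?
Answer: -5785440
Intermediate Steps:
c(S, H) = 114*H + 114*S (c(S, H) = 114*(H + S) = 114*H + 114*S)
T(y) = y (T(y) = 1*y = y)
(-521 + T(-159))*(c(192, -219) + 11586) = (-521 - 159)*((114*(-219) + 114*192) + 11586) = -680*((-24966 + 21888) + 11586) = -680*(-3078 + 11586) = -680*8508 = -5785440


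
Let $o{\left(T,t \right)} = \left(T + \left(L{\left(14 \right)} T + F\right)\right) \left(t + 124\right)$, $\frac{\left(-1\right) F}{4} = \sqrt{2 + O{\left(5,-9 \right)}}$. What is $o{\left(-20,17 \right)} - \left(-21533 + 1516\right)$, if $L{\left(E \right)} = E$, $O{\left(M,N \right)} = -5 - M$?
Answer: $-22283 - 1128 i \sqrt{2} \approx -22283.0 - 1595.2 i$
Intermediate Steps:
$F = - 8 i \sqrt{2}$ ($F = - 4 \sqrt{2 - 10} = - 4 \sqrt{-8} = - 4 \cdot 2 i \sqrt{2} = - 8 i \sqrt{2} \approx - 11.314 i$)
$o{\left(T,t \right)} = \left(124 + t\right) \left(15 T - 8 i \sqrt{2}\right)$ ($o{\left(T,t \right)} = \left(T + \left(14 T - 8 i \sqrt{2}\right)\right) \left(t + 124\right) = \left(15 T - 8 i \sqrt{2}\right) \left(124 + t\right) = \left(124 + t\right) \left(15 T - 8 i \sqrt{2}\right)$)
$o{\left(-20,17 \right)} - \left(-21533 + 1516\right) = \left(1860 \left(-20\right) - 992 i \sqrt{2} + 15 \left(-20\right) 17 - 8 i 17 \sqrt{2}\right) - \left(-21533 + 1516\right) = \left(-37200 - 992 i \sqrt{2} - 5100 - 136 i \sqrt{2}\right) - -20017 = \left(-42300 - 1128 i \sqrt{2}\right) + 20017 = -22283 - 1128 i \sqrt{2}$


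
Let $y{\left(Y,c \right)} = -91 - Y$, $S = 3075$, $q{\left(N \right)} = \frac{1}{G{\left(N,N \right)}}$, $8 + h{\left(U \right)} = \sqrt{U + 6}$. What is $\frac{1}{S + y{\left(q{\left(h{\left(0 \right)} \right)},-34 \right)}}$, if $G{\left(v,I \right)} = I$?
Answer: $\frac{173080}{516494593} - \frac{\sqrt{6}}{516494593} \approx 0.0003351$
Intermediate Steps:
$h{\left(U \right)} = -8 + \sqrt{6 + U}$ ($h{\left(U \right)} = -8 + \sqrt{U + 6} = -8 + \sqrt{6 + U}$)
$q{\left(N \right)} = \frac{1}{N}$
$\frac{1}{S + y{\left(q{\left(h{\left(0 \right)} \right)},-34 \right)}} = \frac{1}{3075 - \left(91 + \frac{1}{-8 + \sqrt{6 + 0}}\right)} = \frac{1}{3075 - \left(91 + \frac{1}{-8 + \sqrt{6}}\right)} = \frac{1}{2984 - \frac{1}{-8 + \sqrt{6}}}$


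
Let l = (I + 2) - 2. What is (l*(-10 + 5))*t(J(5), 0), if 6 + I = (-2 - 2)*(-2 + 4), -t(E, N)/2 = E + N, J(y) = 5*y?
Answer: -3500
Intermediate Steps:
t(E, N) = -2*E - 2*N (t(E, N) = -2*(E + N) = -2*E - 2*N)
I = -14 (I = -6 + (-2 - 2)*(-2 + 4) = -6 - 4*2 = -6 - 8 = -14)
l = -14 (l = (-14 + 2) - 2 = -12 - 2 = -14)
(l*(-10 + 5))*t(J(5), 0) = (-14*(-10 + 5))*(-10*5 - 2*0) = (-14*(-5))*(-2*25 + 0) = 70*(-50 + 0) = 70*(-50) = -3500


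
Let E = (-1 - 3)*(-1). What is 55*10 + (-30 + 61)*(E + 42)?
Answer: 1976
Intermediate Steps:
E = 4 (E = -4*(-1) = 4)
55*10 + (-30 + 61)*(E + 42) = 55*10 + (-30 + 61)*(4 + 42) = 550 + 31*46 = 550 + 1426 = 1976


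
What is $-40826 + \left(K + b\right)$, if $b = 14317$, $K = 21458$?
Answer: $-5051$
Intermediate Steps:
$-40826 + \left(K + b\right) = -40826 + \left(21458 + 14317\right) = -40826 + 35775 = -5051$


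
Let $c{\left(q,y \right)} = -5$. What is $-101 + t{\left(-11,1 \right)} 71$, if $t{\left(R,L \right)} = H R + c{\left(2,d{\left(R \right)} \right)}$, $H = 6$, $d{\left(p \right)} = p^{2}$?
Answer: $-5142$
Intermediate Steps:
$t{\left(R,L \right)} = -5 + 6 R$ ($t{\left(R,L \right)} = 6 R - 5 = -5 + 6 R$)
$-101 + t{\left(-11,1 \right)} 71 = -101 + \left(-5 + 6 \left(-11\right)\right) 71 = -101 + \left(-5 - 66\right) 71 = -101 - 5041 = -5142$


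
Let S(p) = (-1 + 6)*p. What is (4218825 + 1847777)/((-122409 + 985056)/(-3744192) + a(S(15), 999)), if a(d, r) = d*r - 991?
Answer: 7571507558528/92274076227 ≈ 82.055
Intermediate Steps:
S(p) = 5*p
a(d, r) = -991 + d*r
(4218825 + 1847777)/((-122409 + 985056)/(-3744192) + a(S(15), 999)) = (4218825 + 1847777)/((-122409 + 985056)/(-3744192) + (-991 + (5*15)*999)) = 6066602/(862647*(-1/3744192) + (-991 + 75*999)) = 6066602/(-287549/1248064 + (-991 + 74925)) = 6066602/(-287549/1248064 + 73934) = 6066602/(92274076227/1248064) = 6066602*(1248064/92274076227) = 7571507558528/92274076227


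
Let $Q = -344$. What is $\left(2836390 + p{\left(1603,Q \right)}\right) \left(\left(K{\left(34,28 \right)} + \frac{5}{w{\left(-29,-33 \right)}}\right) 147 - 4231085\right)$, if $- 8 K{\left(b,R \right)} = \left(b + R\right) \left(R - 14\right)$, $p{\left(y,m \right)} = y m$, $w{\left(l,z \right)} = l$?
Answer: $- \frac{281426247698609}{29} \approx -9.7043 \cdot 10^{12}$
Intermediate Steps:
$p{\left(y,m \right)} = m y$
$K{\left(b,R \right)} = - \frac{\left(-14 + R\right) \left(R + b\right)}{8}$ ($K{\left(b,R \right)} = - \frac{\left(b + R\right) \left(R - 14\right)}{8} = - \frac{\left(R + b\right) \left(-14 + R\right)}{8} = - \frac{\left(-14 + R\right) \left(R + b\right)}{8}$)
$\left(2836390 + p{\left(1603,Q \right)}\right) \left(\left(K{\left(34,28 \right)} + \frac{5}{w{\left(-29,-33 \right)}}\right) 147 - 4231085\right) = \left(2836390 - 551432\right) \left(\left(\left(- \frac{28^{2}}{8} + \frac{7}{4} \cdot 28 + \frac{7}{4} \cdot 34 - \frac{7}{2} \cdot 34\right) + \frac{5}{-29}\right) 147 - 4231085\right) = \left(2836390 - 551432\right) \left(\left(\left(\left(- \frac{1}{8}\right) 784 + 49 + \frac{119}{2} - 119\right) + 5 \left(- \frac{1}{29}\right)\right) 147 - 4231085\right) = 2284958 \left(\left(\left(-98 + 49 + \frac{119}{2} - 119\right) - \frac{5}{29}\right) 147 - 4231085\right) = 2284958 \left(\left(- \frac{217}{2} - \frac{5}{29}\right) 147 - 4231085\right) = 2284958 \left(\left(- \frac{6303}{58}\right) 147 - 4231085\right) = 2284958 \left(- \frac{926541}{58} - 4231085\right) = 2284958 \left(- \frac{246329471}{58}\right) = - \frac{281426247698609}{29}$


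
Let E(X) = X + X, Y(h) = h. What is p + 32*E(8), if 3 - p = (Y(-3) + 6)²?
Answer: 506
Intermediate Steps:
p = -6 (p = 3 - (-3 + 6)² = 3 - 1*3² = 3 - 1*9 = 3 - 9 = -6)
E(X) = 2*X
p + 32*E(8) = -6 + 32*(2*8) = -6 + 32*16 = -6 + 512 = 506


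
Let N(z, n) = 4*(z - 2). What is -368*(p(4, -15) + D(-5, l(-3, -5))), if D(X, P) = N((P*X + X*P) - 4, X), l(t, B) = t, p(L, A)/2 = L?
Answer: -38272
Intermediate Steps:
p(L, A) = 2*L
N(z, n) = -8 + 4*z (N(z, n) = 4*(-2 + z) = -8 + 4*z)
D(X, P) = -24 + 8*P*X (D(X, P) = -8 + 4*((P*X + X*P) - 4) = -8 + 4*((P*X + P*X) - 4) = -8 + 4*(2*P*X - 4) = -8 + 4*(-4 + 2*P*X) = -8 + (-16 + 8*P*X) = -24 + 8*P*X)
-368*(p(4, -15) + D(-5, l(-3, -5))) = -368*(2*4 + (-24 + 8*(-3)*(-5))) = -368*(8 + (-24 + 120)) = -368*(8 + 96) = -368*104 = -38272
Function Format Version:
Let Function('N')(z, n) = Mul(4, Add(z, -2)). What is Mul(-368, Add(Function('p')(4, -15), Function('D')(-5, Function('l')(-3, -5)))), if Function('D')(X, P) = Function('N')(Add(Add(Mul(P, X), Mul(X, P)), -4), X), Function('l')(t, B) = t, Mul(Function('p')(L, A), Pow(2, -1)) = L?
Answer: -38272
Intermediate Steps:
Function('p')(L, A) = Mul(2, L)
Function('N')(z, n) = Add(-8, Mul(4, z)) (Function('N')(z, n) = Mul(4, Add(-2, z)) = Add(-8, Mul(4, z)))
Function('D')(X, P) = Add(-24, Mul(8, P, X)) (Function('D')(X, P) = Add(-8, Mul(4, Add(Add(Mul(P, X), Mul(X, P)), -4))) = Add(-8, Mul(4, Add(Add(Mul(P, X), Mul(P, X)), -4))) = Add(-8, Mul(4, Add(Mul(2, P, X), -4))) = Add(-8, Mul(4, Add(-4, Mul(2, P, X)))) = Add(-8, Add(-16, Mul(8, P, X))) = Add(-24, Mul(8, P, X)))
Mul(-368, Add(Function('p')(4, -15), Function('D')(-5, Function('l')(-3, -5)))) = Mul(-368, Add(Mul(2, 4), Add(-24, Mul(8, -3, -5)))) = Mul(-368, Add(8, Add(-24, 120))) = Mul(-368, Add(8, 96)) = Mul(-368, 104) = -38272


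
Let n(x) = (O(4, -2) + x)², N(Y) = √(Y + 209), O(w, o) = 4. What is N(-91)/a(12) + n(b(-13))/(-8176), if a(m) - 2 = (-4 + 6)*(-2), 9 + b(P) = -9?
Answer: -7/292 - √118/2 ≈ -5.4554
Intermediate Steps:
b(P) = -18 (b(P) = -9 - 9 = -18)
a(m) = -2 (a(m) = 2 + (-4 + 6)*(-2) = 2 + 2*(-2) = 2 - 4 = -2)
N(Y) = √(209 + Y)
n(x) = (4 + x)²
N(-91)/a(12) + n(b(-13))/(-8176) = √(209 - 91)/(-2) + (4 - 18)²/(-8176) = √118*(-½) + (-14)²*(-1/8176) = -√118/2 + 196*(-1/8176) = -√118/2 - 7/292 = -7/292 - √118/2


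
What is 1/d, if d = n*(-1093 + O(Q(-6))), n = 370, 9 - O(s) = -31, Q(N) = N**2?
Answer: -1/389610 ≈ -2.5667e-6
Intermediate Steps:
O(s) = 40 (O(s) = 9 - 1*(-31) = 9 + 31 = 40)
d = -389610 (d = 370*(-1093 + 40) = 370*(-1053) = -389610)
1/d = 1/(-389610) = -1/389610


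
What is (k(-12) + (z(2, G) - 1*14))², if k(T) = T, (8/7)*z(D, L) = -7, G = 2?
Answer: 66049/64 ≈ 1032.0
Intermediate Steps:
z(D, L) = -49/8 (z(D, L) = (7/8)*(-7) = -49/8)
(k(-12) + (z(2, G) - 1*14))² = (-12 + (-49/8 - 1*14))² = (-12 + (-49/8 - 14))² = (-12 - 161/8)² = (-257/8)² = 66049/64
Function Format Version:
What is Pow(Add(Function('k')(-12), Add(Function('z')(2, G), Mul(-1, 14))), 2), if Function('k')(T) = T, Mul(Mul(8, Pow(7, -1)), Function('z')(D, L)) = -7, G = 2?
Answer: Rational(66049, 64) ≈ 1032.0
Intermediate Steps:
Function('z')(D, L) = Rational(-49, 8) (Function('z')(D, L) = Mul(Rational(7, 8), -7) = Rational(-49, 8))
Pow(Add(Function('k')(-12), Add(Function('z')(2, G), Mul(-1, 14))), 2) = Pow(Add(-12, Add(Rational(-49, 8), Mul(-1, 14))), 2) = Pow(Add(-12, Add(Rational(-49, 8), -14)), 2) = Pow(Add(-12, Rational(-161, 8)), 2) = Pow(Rational(-257, 8), 2) = Rational(66049, 64)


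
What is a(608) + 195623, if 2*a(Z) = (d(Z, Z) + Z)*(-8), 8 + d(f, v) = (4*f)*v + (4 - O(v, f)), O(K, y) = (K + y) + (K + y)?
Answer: -5711689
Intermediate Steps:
O(K, y) = 2*K + 2*y
d(f, v) = -4 - 2*f - 2*v + 4*f*v (d(f, v) = -8 + ((4*f)*v + (4 - (2*v + 2*f))) = -8 + (4*f*v + (4 - (2*f + 2*v))) = -8 + (4*f*v + (4 + (-2*f - 2*v))) = -8 + (4*f*v + (4 - 2*f - 2*v)) = -8 + (4 - 2*f - 2*v + 4*f*v) = -4 - 2*f - 2*v + 4*f*v)
a(Z) = 16 - 16*Z² + 12*Z (a(Z) = (((-4 - 2*Z - 2*Z + 4*Z*Z) + Z)*(-8))/2 = (((-4 - 2*Z - 2*Z + 4*Z²) + Z)*(-8))/2 = (((-4 - 4*Z + 4*Z²) + Z)*(-8))/2 = ((-4 - 3*Z + 4*Z²)*(-8))/2 = (32 - 32*Z² + 24*Z)/2 = 16 - 16*Z² + 12*Z)
a(608) + 195623 = (16 - 16*608² + 12*608) + 195623 = (16 - 16*369664 + 7296) + 195623 = (16 - 5914624 + 7296) + 195623 = -5907312 + 195623 = -5711689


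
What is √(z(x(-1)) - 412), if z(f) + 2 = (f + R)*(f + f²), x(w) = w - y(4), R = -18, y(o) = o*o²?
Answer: I*√345694 ≈ 587.96*I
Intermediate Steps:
y(o) = o³
x(w) = -64 + w (x(w) = w - 1*4³ = w - 1*64 = w - 64 = -64 + w)
z(f) = -2 + (-18 + f)*(f + f²) (z(f) = -2 + (f - 18)*(f + f²) = -2 + (-18 + f)*(f + f²))
√(z(x(-1)) - 412) = √((-2 + (-64 - 1)³ - 18*(-64 - 1) - 17*(-64 - 1)²) - 412) = √((-2 + (-65)³ - 18*(-65) - 17*(-65)²) - 412) = √((-2 - 274625 + 1170 - 17*4225) - 412) = √((-2 - 274625 + 1170 - 71825) - 412) = √(-345282 - 412) = √(-345694) = I*√345694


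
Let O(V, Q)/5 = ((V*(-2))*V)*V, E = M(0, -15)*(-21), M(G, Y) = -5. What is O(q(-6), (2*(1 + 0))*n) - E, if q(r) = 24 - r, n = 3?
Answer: -270105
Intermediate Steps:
E = 105 (E = -5*(-21) = 105)
O(V, Q) = -10*V³ (O(V, Q) = 5*(((V*(-2))*V)*V) = 5*(((-2*V)*V)*V) = 5*((-2*V²)*V) = 5*(-2*V³) = -10*V³)
O(q(-6), (2*(1 + 0))*n) - E = -10*(24 - 1*(-6))³ - 1*105 = -10*(24 + 6)³ - 105 = -10*30³ - 105 = -10*27000 - 105 = -270000 - 105 = -270105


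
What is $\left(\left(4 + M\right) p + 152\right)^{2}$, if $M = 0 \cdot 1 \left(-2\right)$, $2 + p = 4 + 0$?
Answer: $25600$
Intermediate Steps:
$p = 2$ ($p = -2 + \left(4 + 0\right) = -2 + 4 = 2$)
$M = 0$ ($M = 0 \left(-2\right) = 0$)
$\left(\left(4 + M\right) p + 152\right)^{2} = \left(\left(4 + 0\right) 2 + 152\right)^{2} = \left(4 \cdot 2 + 152\right)^{2} = \left(8 + 152\right)^{2} = 160^{2} = 25600$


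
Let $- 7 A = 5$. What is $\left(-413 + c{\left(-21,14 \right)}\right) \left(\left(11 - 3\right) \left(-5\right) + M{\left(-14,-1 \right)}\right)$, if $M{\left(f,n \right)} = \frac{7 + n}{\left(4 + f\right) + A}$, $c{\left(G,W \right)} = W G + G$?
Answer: $\frac{738192}{25} \approx 29528.0$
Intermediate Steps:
$A = - \frac{5}{7}$ ($A = \left(- \frac{1}{7}\right) 5 = - \frac{5}{7} \approx -0.71429$)
$c{\left(G,W \right)} = G + G W$ ($c{\left(G,W \right)} = G W + G = G + G W$)
$M{\left(f,n \right)} = \frac{7 + n}{\frac{23}{7} + f}$ ($M{\left(f,n \right)} = \frac{7 + n}{\left(4 + f\right) - \frac{5}{7}} = \frac{7 + n}{\frac{23}{7} + f}$)
$\left(-413 + c{\left(-21,14 \right)}\right) \left(\left(11 - 3\right) \left(-5\right) + M{\left(-14,-1 \right)}\right) = \left(-413 - 21 \left(1 + 14\right)\right) \left(\left(11 - 3\right) \left(-5\right) + \frac{7 \left(7 - 1\right)}{23 + 7 \left(-14\right)}\right) = \left(-413 - 315\right) \left(8 \left(-5\right) + 7 \frac{1}{23 - 98} \cdot 6\right) = \left(-413 - 315\right) \left(-40 + 7 \frac{1}{-75} \cdot 6\right) = - 728 \left(-40 + 7 \left(- \frac{1}{75}\right) 6\right) = - 728 \left(-40 - \frac{14}{25}\right) = \left(-728\right) \left(- \frac{1014}{25}\right) = \frac{738192}{25}$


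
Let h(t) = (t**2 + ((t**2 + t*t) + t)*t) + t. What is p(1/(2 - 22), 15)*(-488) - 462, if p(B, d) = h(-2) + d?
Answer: -2902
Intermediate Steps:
h(t) = t + t**2 + t*(t + 2*t**2) (h(t) = (t**2 + ((t**2 + t**2) + t)*t) + t = (t**2 + (2*t**2 + t)*t) + t = (t**2 + (t + 2*t**2)*t) + t = (t**2 + t*(t + 2*t**2)) + t = t + t**2 + t*(t + 2*t**2))
p(B, d) = -10 + d (p(B, d) = -2*(1 + 2*(-2) + 2*(-2)**2) + d = -2*(1 - 4 + 2*4) + d = -2*(1 - 4 + 8) + d = -2*5 + d = -10 + d)
p(1/(2 - 22), 15)*(-488) - 462 = (-10 + 15)*(-488) - 462 = 5*(-488) - 462 = -2440 - 462 = -2902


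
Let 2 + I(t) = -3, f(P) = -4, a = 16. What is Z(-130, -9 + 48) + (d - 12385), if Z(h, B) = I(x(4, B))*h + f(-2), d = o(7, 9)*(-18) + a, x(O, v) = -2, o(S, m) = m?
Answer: -11885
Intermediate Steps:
d = -146 (d = 9*(-18) + 16 = -162 + 16 = -146)
I(t) = -5 (I(t) = -2 - 3 = -5)
Z(h, B) = -4 - 5*h (Z(h, B) = -5*h - 4 = -4 - 5*h)
Z(-130, -9 + 48) + (d - 12385) = (-4 - 5*(-130)) + (-146 - 12385) = (-4 + 650) - 12531 = 646 - 12531 = -11885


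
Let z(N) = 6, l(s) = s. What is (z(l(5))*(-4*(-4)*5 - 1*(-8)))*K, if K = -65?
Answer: -34320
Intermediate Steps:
(z(l(5))*(-4*(-4)*5 - 1*(-8)))*K = (6*(-4*(-4)*5 - 1*(-8)))*(-65) = (6*(16*5 + 8))*(-65) = (6*(80 + 8))*(-65) = (6*88)*(-65) = 528*(-65) = -34320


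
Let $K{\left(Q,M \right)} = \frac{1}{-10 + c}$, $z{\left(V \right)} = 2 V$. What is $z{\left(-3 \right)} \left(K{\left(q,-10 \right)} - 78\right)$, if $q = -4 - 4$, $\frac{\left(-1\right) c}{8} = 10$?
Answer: $\frac{7021}{15} \approx 468.07$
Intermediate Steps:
$c = -80$ ($c = \left(-8\right) 10 = -80$)
$q = -8$ ($q = -4 - 4 = -8$)
$K{\left(Q,M \right)} = - \frac{1}{90}$ ($K{\left(Q,M \right)} = \frac{1}{-10 - 80} = \frac{1}{-90} = - \frac{1}{90}$)
$z{\left(-3 \right)} \left(K{\left(q,-10 \right)} - 78\right) = 2 \left(-3\right) \left(- \frac{1}{90} - 78\right) = \left(-6\right) \left(- \frac{7021}{90}\right) = \frac{7021}{15}$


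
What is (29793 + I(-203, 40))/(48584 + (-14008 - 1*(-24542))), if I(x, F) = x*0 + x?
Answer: 14795/29559 ≈ 0.50052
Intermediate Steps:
I(x, F) = x (I(x, F) = 0 + x = x)
(29793 + I(-203, 40))/(48584 + (-14008 - 1*(-24542))) = (29793 - 203)/(48584 + (-14008 - 1*(-24542))) = 29590/(48584 + (-14008 + 24542)) = 29590/(48584 + 10534) = 29590/59118 = 29590*(1/59118) = 14795/29559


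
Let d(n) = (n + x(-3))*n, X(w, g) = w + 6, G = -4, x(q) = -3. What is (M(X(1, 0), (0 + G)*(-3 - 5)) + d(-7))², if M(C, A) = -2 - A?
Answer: 1296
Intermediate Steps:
X(w, g) = 6 + w
d(n) = n*(-3 + n) (d(n) = (n - 3)*n = (-3 + n)*n = n*(-3 + n))
(M(X(1, 0), (0 + G)*(-3 - 5)) + d(-7))² = ((-2 - (0 - 4)*(-3 - 5)) - 7*(-3 - 7))² = ((-2 - (-4)*(-8)) - 7*(-10))² = ((-2 - 1*32) + 70)² = ((-2 - 32) + 70)² = (-34 + 70)² = 36² = 1296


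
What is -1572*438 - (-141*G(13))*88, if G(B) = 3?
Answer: -651312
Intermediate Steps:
-1572*438 - (-141*G(13))*88 = -1572*438 - (-141*3)*88 = -688536 - (-423)*88 = -688536 - 1*(-37224) = -688536 + 37224 = -651312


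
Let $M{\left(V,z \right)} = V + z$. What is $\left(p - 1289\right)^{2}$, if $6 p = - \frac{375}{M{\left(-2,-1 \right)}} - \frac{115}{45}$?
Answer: $\frac{1173199504}{729} \approx 1.6093 \cdot 10^{6}$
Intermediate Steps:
$p = \frac{551}{27}$ ($p = \frac{- \frac{375}{-2 - 1} - \frac{115}{45}}{6} = \frac{- \frac{375}{-3} - \frac{23}{9}}{6} = \frac{\left(-375\right) \left(- \frac{1}{3}\right) - \frac{23}{9}}{6} = \frac{125 - \frac{23}{9}}{6} = \frac{1}{6} \cdot \frac{1102}{9} = \frac{551}{27} \approx 20.407$)
$\left(p - 1289\right)^{2} = \left(\frac{551}{27} - 1289\right)^{2} = \left(- \frac{34252}{27}\right)^{2} = \frac{1173199504}{729}$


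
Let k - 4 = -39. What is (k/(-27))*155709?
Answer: 201845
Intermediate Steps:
k = -35 (k = 4 - 39 = -35)
(k/(-27))*155709 = -35/(-27)*155709 = -35*(-1/27)*155709 = (35/27)*155709 = 201845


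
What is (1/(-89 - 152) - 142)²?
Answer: 1171213729/58081 ≈ 20165.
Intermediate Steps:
(1/(-89 - 152) - 142)² = (1/(-241) - 142)² = (-1/241 - 142)² = (-34223/241)² = 1171213729/58081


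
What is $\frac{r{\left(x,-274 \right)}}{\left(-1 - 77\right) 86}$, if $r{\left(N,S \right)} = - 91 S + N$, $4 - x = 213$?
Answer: $- \frac{575}{156} \approx -3.6859$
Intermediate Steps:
$x = -209$ ($x = 4 - 213 = -209$)
$r{\left(N,S \right)} = N - 91 S$
$\frac{r{\left(x,-274 \right)}}{\left(-1 - 77\right) 86} = \frac{-209 - -24934}{\left(-1 - 77\right) 86} = \frac{-209 + 24934}{\left(-78\right) 86} = \frac{24725}{-6708} = 24725 \left(- \frac{1}{6708}\right) = - \frac{575}{156}$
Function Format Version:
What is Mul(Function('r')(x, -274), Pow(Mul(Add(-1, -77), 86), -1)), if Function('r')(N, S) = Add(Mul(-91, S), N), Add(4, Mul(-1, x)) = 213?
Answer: Rational(-575, 156) ≈ -3.6859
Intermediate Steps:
x = -209 (x = Add(4, Mul(-1, 213)) = Add(4, -213) = -209)
Function('r')(N, S) = Add(N, Mul(-91, S))
Mul(Function('r')(x, -274), Pow(Mul(Add(-1, -77), 86), -1)) = Mul(Add(-209, Mul(-91, -274)), Pow(Mul(Add(-1, -77), 86), -1)) = Mul(Add(-209, 24934), Pow(Mul(-78, 86), -1)) = Mul(24725, Pow(-6708, -1)) = Mul(24725, Rational(-1, 6708)) = Rational(-575, 156)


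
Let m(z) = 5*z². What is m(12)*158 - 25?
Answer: 113735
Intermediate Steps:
m(12)*158 - 25 = (5*12²)*158 - 25 = (5*144)*158 - 25 = 720*158 - 25 = 113760 - 25 = 113735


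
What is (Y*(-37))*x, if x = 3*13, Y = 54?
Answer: -77922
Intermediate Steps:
x = 39
(Y*(-37))*x = (54*(-37))*39 = -1998*39 = -77922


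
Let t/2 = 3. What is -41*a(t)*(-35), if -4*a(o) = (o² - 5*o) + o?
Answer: -4305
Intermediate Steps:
t = 6 (t = 2*3 = 6)
a(o) = o - o²/4 (a(o) = -((o² - 5*o) + o)/4 = -(o² - 4*o)/4 = o - o²/4)
-41*a(t)*(-35) = -41*6*(4 - 1*6)/4*(-35) = -41*6*(4 - 6)/4*(-35) = -41*6*(-2)/4*(-35) = -41*(-3)*(-35) = 123*(-35) = -4305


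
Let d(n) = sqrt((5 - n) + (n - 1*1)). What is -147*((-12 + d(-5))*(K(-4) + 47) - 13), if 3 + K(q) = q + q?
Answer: 54831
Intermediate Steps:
K(q) = -3 + 2*q (K(q) = -3 + (q + q) = -3 + 2*q)
d(n) = 2 (d(n) = sqrt((5 - n) + (n - 1)) = sqrt((5 - n) + (-1 + n)) = sqrt(4) = 2)
-147*((-12 + d(-5))*(K(-4) + 47) - 13) = -147*((-12 + 2)*((-3 + 2*(-4)) + 47) - 13) = -147*(-10*((-3 - 8) + 47) - 13) = -147*(-10*(-11 + 47) - 13) = -147*(-10*36 - 13) = -147*(-360 - 13) = -147*(-373) = 54831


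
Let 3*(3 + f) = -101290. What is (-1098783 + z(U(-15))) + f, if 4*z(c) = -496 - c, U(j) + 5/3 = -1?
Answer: -3398018/3 ≈ -1.1327e+6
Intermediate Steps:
U(j) = -8/3 (U(j) = -5/3 - 1 = -8/3)
z(c) = -124 - c/4 (z(c) = (-496 - c)/4 = -124 - c/4)
f = -101299/3 (f = -3 + (⅓)*(-101290) = -3 - 101290/3 = -101299/3 ≈ -33766.)
(-1098783 + z(U(-15))) + f = (-1098783 + (-124 - ¼*(-8/3))) - 101299/3 = (-1098783 + (-124 + ⅔)) - 101299/3 = (-1098783 - 370/3) - 101299/3 = -3296719/3 - 101299/3 = -3398018/3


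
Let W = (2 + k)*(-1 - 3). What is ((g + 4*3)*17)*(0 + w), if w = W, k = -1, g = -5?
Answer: -476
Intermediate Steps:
W = -4 (W = (2 - 1)*(-1 - 3) = 1*(-4) = -4)
w = -4
((g + 4*3)*17)*(0 + w) = ((-5 + 4*3)*17)*(0 - 4) = ((-5 + 12)*17)*(-4) = (7*17)*(-4) = 119*(-4) = -476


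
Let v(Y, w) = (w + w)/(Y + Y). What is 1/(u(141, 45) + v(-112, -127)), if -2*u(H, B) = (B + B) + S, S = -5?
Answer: -112/4633 ≈ -0.024174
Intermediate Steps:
v(Y, w) = w/Y (v(Y, w) = (2*w)/((2*Y)) = (2*w)*(1/(2*Y)) = w/Y)
u(H, B) = 5/2 - B (u(H, B) = -((B + B) - 5)/2 = -(2*B - 5)/2 = -(-5 + 2*B)/2 = 5/2 - B)
1/(u(141, 45) + v(-112, -127)) = 1/((5/2 - 1*45) - 127/(-112)) = 1/((5/2 - 45) - 127*(-1/112)) = 1/(-85/2 + 127/112) = 1/(-4633/112) = -112/4633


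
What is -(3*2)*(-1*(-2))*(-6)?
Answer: 72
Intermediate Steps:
-(3*2)*(-1*(-2))*(-6) = -6*2*(-6) = -12*(-6) = -1*(-72) = 72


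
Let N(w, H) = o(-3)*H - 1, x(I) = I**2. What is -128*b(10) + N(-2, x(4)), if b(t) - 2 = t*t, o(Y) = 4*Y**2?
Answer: -12481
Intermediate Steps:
b(t) = 2 + t**2 (b(t) = 2 + t*t = 2 + t**2)
N(w, H) = -1 + 36*H (N(w, H) = (4*(-3)**2)*H - 1 = (4*9)*H - 1 = 36*H - 1 = -1 + 36*H)
-128*b(10) + N(-2, x(4)) = -128*(2 + 10**2) + (-1 + 36*4**2) = -128*(2 + 100) + (-1 + 36*16) = -128*102 + (-1 + 576) = -13056 + 575 = -12481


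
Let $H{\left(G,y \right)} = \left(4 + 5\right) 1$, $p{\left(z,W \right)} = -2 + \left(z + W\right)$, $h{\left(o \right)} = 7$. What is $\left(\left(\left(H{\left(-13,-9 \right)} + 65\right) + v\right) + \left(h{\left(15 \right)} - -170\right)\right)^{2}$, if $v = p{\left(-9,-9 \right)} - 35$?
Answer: $38416$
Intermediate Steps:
$p{\left(z,W \right)} = -2 + W + z$ ($p{\left(z,W \right)} = -2 + \left(W + z\right) = -2 + W + z$)
$H{\left(G,y \right)} = 9$ ($H{\left(G,y \right)} = 9 \cdot 1 = 9$)
$v = -55$ ($v = \left(-2 - 9 - 9\right) - 35 = -20 - 35 = -55$)
$\left(\left(\left(H{\left(-13,-9 \right)} + 65\right) + v\right) + \left(h{\left(15 \right)} - -170\right)\right)^{2} = \left(\left(\left(9 + 65\right) - 55\right) + \left(7 - -170\right)\right)^{2} = \left(\left(74 - 55\right) + \left(7 + 170\right)\right)^{2} = \left(19 + 177\right)^{2} = 196^{2} = 38416$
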